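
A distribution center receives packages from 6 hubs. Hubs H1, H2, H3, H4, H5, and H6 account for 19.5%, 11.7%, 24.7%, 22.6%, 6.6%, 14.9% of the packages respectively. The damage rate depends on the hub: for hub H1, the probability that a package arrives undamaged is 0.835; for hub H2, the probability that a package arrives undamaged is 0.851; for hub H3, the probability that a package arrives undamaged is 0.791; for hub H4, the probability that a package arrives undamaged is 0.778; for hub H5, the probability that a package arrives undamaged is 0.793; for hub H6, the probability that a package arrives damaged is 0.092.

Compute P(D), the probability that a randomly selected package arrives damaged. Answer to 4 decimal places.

P(D) ≈ 0.1788

P(D|H1) = 1 − 0.835 = 0.165.
P(D|H2) = 1 − 0.851 = 0.149.
P(D|H3) = 1 − 0.791 = 0.209.
P(D|H4) = 1 − 0.778 = 0.222.
P(D|H5) = 1 − 0.793 = 0.207.
P(D) = P(D|H1)·P(H1) + P(D|H2)·P(H2) + P(D|H3)·P(H3) + P(D|H4)·P(H4) + P(D|H5)·P(H5) + P(D|H6)·P(H6)
      = 0.165·0.195 + 0.149·0.117 + 0.209·0.247 + 0.222·0.226 + 0.207·0.066 + 0.092·0.149
      = 0.032175 + 0.017433 + 0.051623 + 0.050172 + 0.013662 + 0.013708 = 0.178773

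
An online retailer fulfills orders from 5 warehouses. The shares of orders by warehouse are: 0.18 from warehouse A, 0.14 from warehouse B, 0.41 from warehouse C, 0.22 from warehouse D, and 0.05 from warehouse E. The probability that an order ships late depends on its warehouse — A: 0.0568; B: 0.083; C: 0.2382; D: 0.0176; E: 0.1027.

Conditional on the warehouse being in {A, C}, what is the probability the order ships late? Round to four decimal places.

0.1829

Let S = {A, C}.
P(S) = 0.18 + 0.41 = 0.59.
P(L ∩ S) = 0.0568·0.18 + 0.2382·0.41 = 0.010224 + 0.097662 = 0.107886.
P(L | S) = 0.107886 / 0.59 = 0.182858…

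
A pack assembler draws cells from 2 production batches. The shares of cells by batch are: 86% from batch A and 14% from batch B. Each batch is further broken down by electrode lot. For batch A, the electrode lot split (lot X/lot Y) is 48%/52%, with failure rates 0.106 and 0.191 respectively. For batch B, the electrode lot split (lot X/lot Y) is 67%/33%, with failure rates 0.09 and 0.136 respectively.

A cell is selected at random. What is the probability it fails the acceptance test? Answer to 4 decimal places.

P(F|A) = 0.48·0.106 + 0.52·0.191 = 0.05088 + 0.09932 = 0.1502
P(F|B) = 0.67·0.09 + 0.33·0.136 = 0.0603 + 0.04488 = 0.10518
Then overall,
P(F) = 0.86·0.1502 + 0.14·0.10518
      = 0.129172 + 0.0147252 = 0.1438972

P(F) ≈ 0.1439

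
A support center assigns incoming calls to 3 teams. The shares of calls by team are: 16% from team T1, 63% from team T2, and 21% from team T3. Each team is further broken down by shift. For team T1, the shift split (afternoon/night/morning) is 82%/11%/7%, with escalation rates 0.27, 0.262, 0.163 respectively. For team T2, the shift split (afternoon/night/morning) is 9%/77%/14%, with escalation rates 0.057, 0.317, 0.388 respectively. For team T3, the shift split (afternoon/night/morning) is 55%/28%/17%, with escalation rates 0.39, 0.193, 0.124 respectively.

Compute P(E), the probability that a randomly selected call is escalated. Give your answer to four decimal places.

0.2939

P(E|T1) = 0.82·0.27 + 0.11·0.262 + 0.07·0.163 = 0.2214 + 0.02882 + 0.01141 = 0.26163
P(E|T2) = 0.09·0.057 + 0.77·0.317 + 0.14·0.388 = 0.00513 + 0.24409 + 0.05432 = 0.30354
P(E|T3) = 0.55·0.39 + 0.28·0.193 + 0.17·0.124 = 0.2145 + 0.05404 + 0.02108 = 0.28962
Then overall,
P(E) = 0.16·0.26163 + 0.63·0.30354 + 0.21·0.28962
      = 0.0418608 + 0.1912302 + 0.0608202 = 0.2939112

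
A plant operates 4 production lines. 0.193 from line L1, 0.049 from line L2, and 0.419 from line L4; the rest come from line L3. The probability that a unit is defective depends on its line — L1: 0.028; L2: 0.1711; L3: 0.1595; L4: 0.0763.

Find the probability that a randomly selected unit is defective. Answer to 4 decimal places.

P(L3) = 1 − (0.193 + 0.049 + 0.419) = 0.339.
P(D) = P(D|L1)·P(L1) + P(D|L2)·P(L2) + P(D|L3)·P(L3) + P(D|L4)·P(L4)
      = 0.028·0.193 + 0.1711·0.049 + 0.1595·0.339 + 0.0763·0.419
      = 0.005404 + 0.0083839 + 0.0540705 + 0.0319697 = 0.0998281

0.0998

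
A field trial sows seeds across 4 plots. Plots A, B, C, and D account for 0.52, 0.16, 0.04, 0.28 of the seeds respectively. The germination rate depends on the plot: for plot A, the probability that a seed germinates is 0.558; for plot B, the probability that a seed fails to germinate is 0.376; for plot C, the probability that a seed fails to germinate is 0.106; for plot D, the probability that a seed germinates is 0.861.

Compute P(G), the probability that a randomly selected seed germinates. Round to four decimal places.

P(G) ≈ 0.6668

P(G|B) = 1 − 0.376 = 0.624.
P(G|C) = 1 − 0.106 = 0.894.
P(G) = P(G|A)·P(A) + P(G|B)·P(B) + P(G|C)·P(C) + P(G|D)·P(D)
      = 0.558·0.52 + 0.624·0.16 + 0.894·0.04 + 0.861·0.28
      = 0.29016 + 0.09984 + 0.03576 + 0.24108 = 0.66684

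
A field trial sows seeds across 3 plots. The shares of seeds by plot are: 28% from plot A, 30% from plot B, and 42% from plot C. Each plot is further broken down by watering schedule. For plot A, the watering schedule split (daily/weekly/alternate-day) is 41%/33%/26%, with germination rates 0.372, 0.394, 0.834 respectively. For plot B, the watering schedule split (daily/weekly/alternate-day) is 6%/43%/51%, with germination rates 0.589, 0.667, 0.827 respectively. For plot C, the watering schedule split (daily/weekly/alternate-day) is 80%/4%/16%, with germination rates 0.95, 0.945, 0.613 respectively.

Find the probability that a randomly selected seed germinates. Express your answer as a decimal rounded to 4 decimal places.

0.7393

P(G|A) = 0.41·0.372 + 0.33·0.394 + 0.26·0.834 = 0.15252 + 0.13002 + 0.21684 = 0.49938
P(G|B) = 0.06·0.589 + 0.43·0.667 + 0.51·0.827 = 0.03534 + 0.28681 + 0.42177 = 0.74392
P(G|C) = 0.8·0.95 + 0.04·0.945 + 0.16·0.613 = 0.76 + 0.0378 + 0.09808 = 0.89588
By total probability over the outer partition,
P(G) = 0.28·0.49938 + 0.3·0.74392 + 0.42·0.89588
      = 0.1398264 + 0.223176 + 0.3762696 = 0.739272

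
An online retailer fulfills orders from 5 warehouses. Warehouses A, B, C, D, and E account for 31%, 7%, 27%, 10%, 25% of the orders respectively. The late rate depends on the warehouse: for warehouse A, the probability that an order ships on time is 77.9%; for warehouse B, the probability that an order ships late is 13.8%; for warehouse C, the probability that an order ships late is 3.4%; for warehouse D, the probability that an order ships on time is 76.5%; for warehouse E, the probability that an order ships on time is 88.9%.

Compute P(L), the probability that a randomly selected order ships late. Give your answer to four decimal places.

P(L|A) = 1 − 0.779 = 0.221.
P(L|D) = 1 − 0.765 = 0.235.
P(L|E) = 1 − 0.889 = 0.111.
Summing over the partition,
P(L) = P(L|A)·P(A) + P(L|B)·P(B) + P(L|C)·P(C) + P(L|D)·P(D) + P(L|E)·P(E)
      = 0.221·0.31 + 0.138·0.07 + 0.034·0.27 + 0.235·0.1 + 0.111·0.25
      = 0.06851 + 0.00966 + 0.00918 + 0.0235 + 0.02775 = 0.1386

P(L) ≈ 0.1386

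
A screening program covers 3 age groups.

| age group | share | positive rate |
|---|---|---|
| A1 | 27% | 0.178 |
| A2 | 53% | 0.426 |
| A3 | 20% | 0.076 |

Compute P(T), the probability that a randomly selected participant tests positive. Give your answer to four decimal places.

P(T) ≈ 0.2890

P(T) = P(T|A1)·P(A1) + P(T|A2)·P(A2) + P(T|A3)·P(A3)
      = 0.178·0.27 + 0.426·0.53 + 0.076·0.2
      = 0.04806 + 0.22578 + 0.0152 = 0.28904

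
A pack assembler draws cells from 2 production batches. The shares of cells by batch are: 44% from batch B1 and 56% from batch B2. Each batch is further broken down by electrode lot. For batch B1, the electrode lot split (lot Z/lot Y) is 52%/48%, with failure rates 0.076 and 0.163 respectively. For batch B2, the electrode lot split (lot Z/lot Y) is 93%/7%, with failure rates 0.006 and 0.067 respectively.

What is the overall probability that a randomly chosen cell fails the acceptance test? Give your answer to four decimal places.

P(F|B1) = 0.52·0.076 + 0.48·0.163 = 0.03952 + 0.07824 = 0.11776
P(F|B2) = 0.93·0.006 + 0.07·0.067 = 0.00558 + 0.00469 = 0.01027
By total probability over the outer partition,
P(F) = 0.44·0.11776 + 0.56·0.01027
      = 0.0518144 + 0.0057512 = 0.0575656

P(F) ≈ 0.0576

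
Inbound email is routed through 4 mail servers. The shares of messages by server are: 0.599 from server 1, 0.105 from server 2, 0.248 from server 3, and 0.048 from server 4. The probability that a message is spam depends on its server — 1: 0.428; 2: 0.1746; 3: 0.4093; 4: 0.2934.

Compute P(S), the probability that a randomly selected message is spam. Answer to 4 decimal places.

0.3903

P(S) = P(S|1)·P(1) + P(S|2)·P(2) + P(S|3)·P(3) + P(S|4)·P(4)
      = 0.428·0.599 + 0.1746·0.105 + 0.4093·0.248 + 0.2934·0.048
      = 0.256372 + 0.018333 + 0.1015064 + 0.0140832 = 0.3902946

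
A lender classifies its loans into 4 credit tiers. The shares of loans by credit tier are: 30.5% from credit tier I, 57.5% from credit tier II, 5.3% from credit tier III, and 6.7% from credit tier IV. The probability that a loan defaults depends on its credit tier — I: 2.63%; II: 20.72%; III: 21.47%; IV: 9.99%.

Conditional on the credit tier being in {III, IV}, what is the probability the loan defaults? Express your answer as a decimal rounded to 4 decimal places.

Let S = {III, IV}.
P(S) = 0.053 + 0.067 = 0.12.
P(D ∩ S) = 0.2147·0.053 + 0.0999·0.067 = 0.0113791 + 0.0066933 = 0.0180724.
P(D | S) = 0.0180724 / 0.12 = 0.150603…

P(D|S) ≈ 0.1506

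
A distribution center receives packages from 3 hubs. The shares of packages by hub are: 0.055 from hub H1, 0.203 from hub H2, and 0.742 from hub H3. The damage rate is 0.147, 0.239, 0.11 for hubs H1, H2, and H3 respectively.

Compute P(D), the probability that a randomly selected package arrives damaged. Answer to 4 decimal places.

P(D) = P(D|H1)·P(H1) + P(D|H2)·P(H2) + P(D|H3)·P(H3)
      = 0.147·0.055 + 0.239·0.203 + 0.11·0.742
      = 0.008085 + 0.048517 + 0.08162 = 0.138222

P(D) ≈ 0.1382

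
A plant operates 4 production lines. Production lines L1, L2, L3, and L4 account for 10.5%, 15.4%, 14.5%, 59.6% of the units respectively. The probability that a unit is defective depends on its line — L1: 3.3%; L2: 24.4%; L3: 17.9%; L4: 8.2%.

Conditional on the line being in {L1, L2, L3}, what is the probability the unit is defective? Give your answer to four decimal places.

P(D|S) ≈ 0.1658

Let S = {L1, L2, L3}.
P(S) = 0.105 + 0.154 + 0.145 = 0.404.
P(D ∩ S) = 0.033·0.105 + 0.244·0.154 + 0.179·0.145 = 0.003465 + 0.037576 + 0.025955 = 0.066996.
P(D | S) = 0.066996 / 0.404 = 0.165832…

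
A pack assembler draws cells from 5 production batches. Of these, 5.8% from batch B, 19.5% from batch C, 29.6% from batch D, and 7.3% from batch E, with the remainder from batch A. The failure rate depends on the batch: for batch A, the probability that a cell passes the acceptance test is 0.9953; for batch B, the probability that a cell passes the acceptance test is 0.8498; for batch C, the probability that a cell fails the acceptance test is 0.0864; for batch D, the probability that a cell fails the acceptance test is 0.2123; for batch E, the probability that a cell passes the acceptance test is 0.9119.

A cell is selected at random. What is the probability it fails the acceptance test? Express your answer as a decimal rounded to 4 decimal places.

P(A) = 1 − (0.058 + 0.195 + 0.296 + 0.073) = 0.378.
P(F|A) = 1 − 0.9953 = 0.0047.
P(F|B) = 1 − 0.8498 = 0.1502.
P(F|E) = 1 − 0.9119 = 0.0881.
Using total probability over the partition,
P(F) = P(F|A)·P(A) + P(F|B)·P(B) + P(F|C)·P(C) + P(F|D)·P(D) + P(F|E)·P(E)
      = 0.0047·0.378 + 0.1502·0.058 + 0.0864·0.195 + 0.2123·0.296 + 0.0881·0.073
      = 0.0017766 + 0.0087116 + 0.016848 + 0.0628408 + 0.0064313 = 0.0966083

0.0966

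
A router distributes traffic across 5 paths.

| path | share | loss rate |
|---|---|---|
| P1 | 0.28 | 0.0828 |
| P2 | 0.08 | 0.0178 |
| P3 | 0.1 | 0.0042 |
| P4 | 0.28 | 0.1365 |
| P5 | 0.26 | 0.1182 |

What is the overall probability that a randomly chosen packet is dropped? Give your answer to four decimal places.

P(L) = P(L|P1)·P(P1) + P(L|P2)·P(P2) + P(L|P3)·P(P3) + P(L|P4)·P(P4) + P(L|P5)·P(P5)
      = 0.0828·0.28 + 0.0178·0.08 + 0.0042·0.1 + 0.1365·0.28 + 0.1182·0.26
      = 0.023184 + 0.001424 + 0.00042 + 0.03822 + 0.030732 = 0.09398

P(L) ≈ 0.0940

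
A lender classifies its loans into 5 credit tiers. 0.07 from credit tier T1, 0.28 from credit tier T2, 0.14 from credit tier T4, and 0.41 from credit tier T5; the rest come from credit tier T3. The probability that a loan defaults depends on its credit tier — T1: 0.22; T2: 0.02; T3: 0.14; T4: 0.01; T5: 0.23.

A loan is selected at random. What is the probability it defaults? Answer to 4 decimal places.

P(T3) = 1 − (0.07 + 0.28 + 0.14 + 0.41) = 0.1.
P(D) = P(D|T1)·P(T1) + P(D|T2)·P(T2) + P(D|T3)·P(T3) + P(D|T4)·P(T4) + P(D|T5)·P(T5)
      = 0.22·0.07 + 0.02·0.28 + 0.14·0.1 + 0.01·0.14 + 0.23·0.41
      = 0.0154 + 0.0056 + 0.014 + 0.0014 + 0.0943 = 0.1307

P(D) ≈ 0.1307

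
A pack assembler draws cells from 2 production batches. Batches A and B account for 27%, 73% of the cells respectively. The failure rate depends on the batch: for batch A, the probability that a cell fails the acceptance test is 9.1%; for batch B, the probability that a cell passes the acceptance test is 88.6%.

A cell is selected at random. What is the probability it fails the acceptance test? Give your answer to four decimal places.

P(F) ≈ 0.1078

P(F|B) = 1 − 0.886 = 0.114.
By the law of total probability,
P(F) = P(F|A)·P(A) + P(F|B)·P(B)
      = 0.091·0.27 + 0.114·0.73
      = 0.02457 + 0.08322 = 0.10779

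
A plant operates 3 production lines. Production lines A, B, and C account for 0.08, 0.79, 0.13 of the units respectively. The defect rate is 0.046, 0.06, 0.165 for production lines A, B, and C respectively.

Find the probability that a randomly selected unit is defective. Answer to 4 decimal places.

P(D) = P(D|A)·P(A) + P(D|B)·P(B) + P(D|C)·P(C)
      = 0.046·0.08 + 0.06·0.79 + 0.165·0.13
      = 0.00368 + 0.0474 + 0.02145 = 0.07253

0.0725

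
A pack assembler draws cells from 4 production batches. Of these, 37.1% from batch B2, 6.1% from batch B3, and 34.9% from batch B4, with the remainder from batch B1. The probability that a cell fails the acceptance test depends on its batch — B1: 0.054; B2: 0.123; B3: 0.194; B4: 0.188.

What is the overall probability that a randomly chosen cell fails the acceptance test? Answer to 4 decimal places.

P(B1) = 1 − (0.371 + 0.061 + 0.349) = 0.219.
Using total probability over the partition,
P(F) = P(F|B1)·P(B1) + P(F|B2)·P(B2) + P(F|B3)·P(B3) + P(F|B4)·P(B4)
      = 0.054·0.219 + 0.123·0.371 + 0.194·0.061 + 0.188·0.349
      = 0.011826 + 0.045633 + 0.011834 + 0.065612 = 0.134905

P(F) ≈ 0.1349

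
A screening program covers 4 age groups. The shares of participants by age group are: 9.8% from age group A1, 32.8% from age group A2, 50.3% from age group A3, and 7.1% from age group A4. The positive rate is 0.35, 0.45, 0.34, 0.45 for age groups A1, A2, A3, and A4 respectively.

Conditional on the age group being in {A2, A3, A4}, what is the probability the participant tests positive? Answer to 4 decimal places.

Let S = {A2, A3, A4}.
P(S) = 0.328 + 0.503 + 0.071 = 0.902.
P(T ∩ S) = 0.45·0.328 + 0.34·0.503 + 0.45·0.071 = 0.1476 + 0.17102 + 0.03195 = 0.35057.
P(T | S) = 0.35057 / 0.902 = 0.388659…

0.3887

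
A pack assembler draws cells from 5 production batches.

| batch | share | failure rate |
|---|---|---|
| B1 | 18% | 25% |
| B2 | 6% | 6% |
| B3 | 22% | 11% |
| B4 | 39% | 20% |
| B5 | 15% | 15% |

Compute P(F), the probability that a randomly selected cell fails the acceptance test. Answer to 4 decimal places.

P(F) ≈ 0.1733

Using total probability over the partition,
P(F) = P(F|B1)·P(B1) + P(F|B2)·P(B2) + P(F|B3)·P(B3) + P(F|B4)·P(B4) + P(F|B5)·P(B5)
      = 0.25·0.18 + 0.06·0.06 + 0.11·0.22 + 0.2·0.39 + 0.15·0.15
      = 0.045 + 0.0036 + 0.0242 + 0.078 + 0.0225 = 0.1733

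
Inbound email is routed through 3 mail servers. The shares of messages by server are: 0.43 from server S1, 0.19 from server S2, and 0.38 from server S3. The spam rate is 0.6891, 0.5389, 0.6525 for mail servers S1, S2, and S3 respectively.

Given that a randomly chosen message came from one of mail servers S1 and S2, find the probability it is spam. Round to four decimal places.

0.6431

Let J = {S1, S2}.
P(J) = 0.43 + 0.19 = 0.62.
P(S ∩ J) = 0.6891·0.43 + 0.5389·0.19 = 0.296313 + 0.102391 = 0.398704.
P(S | J) = 0.398704 / 0.62 = 0.643071…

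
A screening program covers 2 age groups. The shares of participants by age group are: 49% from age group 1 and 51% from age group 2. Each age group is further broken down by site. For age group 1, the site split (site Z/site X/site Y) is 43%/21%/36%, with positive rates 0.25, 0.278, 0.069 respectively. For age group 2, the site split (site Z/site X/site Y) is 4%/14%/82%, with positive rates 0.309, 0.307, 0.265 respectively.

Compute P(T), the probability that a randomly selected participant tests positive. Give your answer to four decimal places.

0.2325

P(T|1) = 0.43·0.25 + 0.21·0.278 + 0.36·0.069 = 0.1075 + 0.05838 + 0.02484 = 0.19072
P(T|2) = 0.04·0.309 + 0.14·0.307 + 0.82·0.265 = 0.01236 + 0.04298 + 0.2173 = 0.27264
Then overall,
P(T) = 0.49·0.19072 + 0.51·0.27264
      = 0.0934528 + 0.1390464 = 0.2324992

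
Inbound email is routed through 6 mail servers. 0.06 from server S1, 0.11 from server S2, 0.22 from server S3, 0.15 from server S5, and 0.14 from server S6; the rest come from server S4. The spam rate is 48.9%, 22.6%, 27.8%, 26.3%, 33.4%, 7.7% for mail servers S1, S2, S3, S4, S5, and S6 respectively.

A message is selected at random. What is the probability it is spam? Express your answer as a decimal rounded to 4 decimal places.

P(S) ≈ 0.2604

P(S4) = 1 − (0.06 + 0.11 + 0.22 + 0.15 + 0.14) = 0.32.
P(S) = P(S|S1)·P(S1) + P(S|S2)·P(S2) + P(S|S3)·P(S3) + P(S|S4)·P(S4) + P(S|S5)·P(S5) + P(S|S6)·P(S6)
      = 0.489·0.06 + 0.226·0.11 + 0.278·0.22 + 0.263·0.32 + 0.334·0.15 + 0.077·0.14
      = 0.02934 + 0.02486 + 0.06116 + 0.08416 + 0.0501 + 0.01078 = 0.2604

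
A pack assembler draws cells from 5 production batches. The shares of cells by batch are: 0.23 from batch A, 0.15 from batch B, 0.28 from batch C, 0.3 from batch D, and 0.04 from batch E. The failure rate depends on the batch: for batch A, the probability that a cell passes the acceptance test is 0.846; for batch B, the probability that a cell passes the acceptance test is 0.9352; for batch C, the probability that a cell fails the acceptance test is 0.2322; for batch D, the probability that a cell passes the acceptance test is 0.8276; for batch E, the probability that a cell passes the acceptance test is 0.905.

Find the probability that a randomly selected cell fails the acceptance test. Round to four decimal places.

P(F) ≈ 0.1657

P(F|A) = 1 − 0.846 = 0.154.
P(F|B) = 1 − 0.9352 = 0.0648.
P(F|D) = 1 − 0.8276 = 0.1724.
P(F|E) = 1 − 0.905 = 0.095.
Using total probability over the partition,
P(F) = P(F|A)·P(A) + P(F|B)·P(B) + P(F|C)·P(C) + P(F|D)·P(D) + P(F|E)·P(E)
      = 0.154·0.23 + 0.0648·0.15 + 0.2322·0.28 + 0.1724·0.3 + 0.095·0.04
      = 0.03542 + 0.00972 + 0.065016 + 0.05172 + 0.0038 = 0.165676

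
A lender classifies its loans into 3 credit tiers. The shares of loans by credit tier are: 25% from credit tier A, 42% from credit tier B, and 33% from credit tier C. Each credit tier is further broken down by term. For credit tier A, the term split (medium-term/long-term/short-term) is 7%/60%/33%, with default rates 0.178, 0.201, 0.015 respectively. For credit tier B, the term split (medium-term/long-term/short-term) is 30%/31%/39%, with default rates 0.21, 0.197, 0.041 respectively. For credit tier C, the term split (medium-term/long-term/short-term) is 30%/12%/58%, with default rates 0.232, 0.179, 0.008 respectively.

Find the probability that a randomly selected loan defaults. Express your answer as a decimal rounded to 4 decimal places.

0.1249

P(D|A) = 0.07·0.178 + 0.6·0.201 + 0.33·0.015 = 0.01246 + 0.1206 + 0.00495 = 0.13801
P(D|B) = 0.3·0.21 + 0.31·0.197 + 0.39·0.041 = 0.063 + 0.06107 + 0.01599 = 0.14006
P(D|C) = 0.3·0.232 + 0.12·0.179 + 0.58·0.008 = 0.0696 + 0.02148 + 0.00464 = 0.09572
By total probability over the outer partition,
P(D) = 0.25·0.13801 + 0.42·0.14006 + 0.33·0.09572
      = 0.0345025 + 0.0588252 + 0.0315876 = 0.1249153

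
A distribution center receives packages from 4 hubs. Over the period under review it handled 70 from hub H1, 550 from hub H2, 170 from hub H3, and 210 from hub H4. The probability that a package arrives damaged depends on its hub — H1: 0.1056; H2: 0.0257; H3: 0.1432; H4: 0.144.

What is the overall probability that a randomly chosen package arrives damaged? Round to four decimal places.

P(D) ≈ 0.0761

Total: 70 + 550 + 170 + 210 = 1000.
P(H1) = 70/1000 = 0.07. P(H2) = 550/1000 = 0.55. P(H3) = 170/1000 = 0.17. P(H4) = 210/1000 = 0.21.
P(D) = P(D|H1)·P(H1) + P(D|H2)·P(H2) + P(D|H3)·P(H3) + P(D|H4)·P(H4)
      = 0.1056·0.07 + 0.0257·0.55 + 0.1432·0.17 + 0.144·0.21
      = 0.007392 + 0.014135 + 0.024344 + 0.03024 = 0.076111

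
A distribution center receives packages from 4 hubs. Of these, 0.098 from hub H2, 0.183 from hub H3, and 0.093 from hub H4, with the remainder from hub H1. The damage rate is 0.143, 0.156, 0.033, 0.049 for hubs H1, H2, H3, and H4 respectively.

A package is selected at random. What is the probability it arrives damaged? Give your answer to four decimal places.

0.1154

P(H1) = 1 − (0.098 + 0.183 + 0.093) = 0.626.
Summing over the partition,
P(D) = P(D|H1)·P(H1) + P(D|H2)·P(H2) + P(D|H3)·P(H3) + P(D|H4)·P(H4)
      = 0.143·0.626 + 0.156·0.098 + 0.033·0.183 + 0.049·0.093
      = 0.089518 + 0.015288 + 0.006039 + 0.004557 = 0.115402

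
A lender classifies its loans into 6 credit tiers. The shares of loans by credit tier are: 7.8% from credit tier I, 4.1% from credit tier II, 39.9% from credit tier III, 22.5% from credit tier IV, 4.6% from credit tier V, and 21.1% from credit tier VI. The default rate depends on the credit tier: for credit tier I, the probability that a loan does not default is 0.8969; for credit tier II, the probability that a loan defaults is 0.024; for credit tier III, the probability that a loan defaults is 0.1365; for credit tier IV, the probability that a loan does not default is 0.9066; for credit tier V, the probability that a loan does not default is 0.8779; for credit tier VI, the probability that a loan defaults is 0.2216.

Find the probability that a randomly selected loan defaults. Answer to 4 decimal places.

P(D) ≈ 0.1369

P(D|I) = 1 − 0.8969 = 0.1031.
P(D|IV) = 1 − 0.9066 = 0.0934.
P(D|V) = 1 − 0.8779 = 0.1221.
By the law of total probability,
P(D) = P(D|I)·P(I) + P(D|II)·P(II) + P(D|III)·P(III) + P(D|IV)·P(IV) + P(D|V)·P(V) + P(D|VI)·P(VI)
      = 0.1031·0.078 + 0.024·0.041 + 0.1365·0.399 + 0.0934·0.225 + 0.1221·0.046 + 0.2216·0.211
      = 0.0080418 + 0.000984 + 0.0544635 + 0.021015 + 0.0056166 + 0.0467576 = 0.1368785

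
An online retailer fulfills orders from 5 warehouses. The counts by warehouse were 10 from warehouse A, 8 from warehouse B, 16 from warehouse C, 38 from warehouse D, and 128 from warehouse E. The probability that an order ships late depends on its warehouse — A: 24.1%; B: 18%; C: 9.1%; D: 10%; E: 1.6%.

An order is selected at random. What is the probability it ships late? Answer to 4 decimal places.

Total: 10 + 8 + 16 + 38 + 128 = 200.
P(A) = 10/200 = 0.05. P(B) = 8/200 = 0.04. P(C) = 16/200 = 0.08. P(D) = 38/200 = 0.19. P(E) = 128/200 = 0.64.
P(L) = P(L|A)·P(A) + P(L|B)·P(B) + P(L|C)·P(C) + P(L|D)·P(D) + P(L|E)·P(E)
      = 0.241·0.05 + 0.18·0.04 + 0.091·0.08 + 0.1·0.19 + 0.016·0.64
      = 0.01205 + 0.0072 + 0.00728 + 0.019 + 0.01024 = 0.05577

P(L) ≈ 0.0558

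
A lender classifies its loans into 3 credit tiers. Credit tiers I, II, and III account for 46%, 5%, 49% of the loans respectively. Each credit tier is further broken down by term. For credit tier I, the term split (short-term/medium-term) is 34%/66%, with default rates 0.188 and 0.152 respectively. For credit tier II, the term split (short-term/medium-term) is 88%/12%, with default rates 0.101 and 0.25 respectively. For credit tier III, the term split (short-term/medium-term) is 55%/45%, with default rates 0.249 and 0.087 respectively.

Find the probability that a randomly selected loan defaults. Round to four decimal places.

P(D|I) = 0.34·0.188 + 0.66·0.152 = 0.06392 + 0.10032 = 0.16424
P(D|II) = 0.88·0.101 + 0.12·0.25 = 0.08888 + 0.03 = 0.11888
P(D|III) = 0.55·0.249 + 0.45·0.087 = 0.13695 + 0.03915 = 0.1761
Then overall,
P(D) = 0.46·0.16424 + 0.05·0.11888 + 0.49·0.1761
      = 0.0755504 + 0.005944 + 0.086289 = 0.1677834

0.1678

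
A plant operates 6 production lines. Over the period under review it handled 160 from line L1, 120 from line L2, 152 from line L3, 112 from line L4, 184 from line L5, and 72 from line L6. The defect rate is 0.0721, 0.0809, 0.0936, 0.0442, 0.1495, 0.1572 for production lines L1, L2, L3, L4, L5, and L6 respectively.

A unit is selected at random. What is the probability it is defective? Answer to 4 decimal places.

Total: 160 + 120 + 152 + 112 + 184 + 72 = 800.
P(L1) = 160/800 = 0.2. P(L2) = 120/800 = 0.15. P(L3) = 152/800 = 0.19. P(L4) = 112/800 = 0.14. P(L5) = 184/800 = 0.23. P(L6) = 72/800 = 0.09.
P(D) = P(D|L1)·P(L1) + P(D|L2)·P(L2) + P(D|L3)·P(L3) + P(D|L4)·P(L4) + P(D|L5)·P(L5) + P(D|L6)·P(L6)
      = 0.0721·0.2 + 0.0809·0.15 + 0.0936·0.19 + 0.0442·0.14 + 0.1495·0.23 + 0.1572·0.09
      = 0.01442 + 0.012135 + 0.017784 + 0.006188 + 0.034385 + 0.014148 = 0.09906

0.0991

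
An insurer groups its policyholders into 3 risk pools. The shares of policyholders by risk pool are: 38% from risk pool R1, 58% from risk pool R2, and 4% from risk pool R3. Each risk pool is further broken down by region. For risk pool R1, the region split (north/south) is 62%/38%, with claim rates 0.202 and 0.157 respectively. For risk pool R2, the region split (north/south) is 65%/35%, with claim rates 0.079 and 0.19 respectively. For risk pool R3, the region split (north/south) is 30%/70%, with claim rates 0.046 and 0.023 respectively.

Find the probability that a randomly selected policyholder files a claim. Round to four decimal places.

P(C|R1) = 0.62·0.202 + 0.38·0.157 = 0.12524 + 0.05966 = 0.1849
P(C|R2) = 0.65·0.079 + 0.35·0.19 = 0.05135 + 0.0665 = 0.11785
P(C|R3) = 0.3·0.046 + 0.7·0.023 = 0.0138 + 0.0161 = 0.0299
Then overall,
P(C) = 0.38·0.1849 + 0.58·0.11785 + 0.04·0.0299
      = 0.070262 + 0.068353 + 0.001196 = 0.139811

0.1398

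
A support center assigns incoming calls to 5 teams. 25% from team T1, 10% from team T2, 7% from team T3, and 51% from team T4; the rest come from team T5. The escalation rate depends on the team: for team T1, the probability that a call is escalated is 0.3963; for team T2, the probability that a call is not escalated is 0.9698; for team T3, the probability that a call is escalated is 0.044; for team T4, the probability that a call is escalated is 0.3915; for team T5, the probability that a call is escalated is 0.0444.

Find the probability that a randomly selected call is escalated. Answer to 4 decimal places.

0.3079

P(T5) = 1 − (0.25 + 0.1 + 0.07 + 0.51) = 0.07.
P(E|T2) = 1 − 0.9698 = 0.0302.
P(E) = P(E|T1)·P(T1) + P(E|T2)·P(T2) + P(E|T3)·P(T3) + P(E|T4)·P(T4) + P(E|T5)·P(T5)
      = 0.3963·0.25 + 0.0302·0.1 + 0.044·0.07 + 0.3915·0.51 + 0.0444·0.07
      = 0.099075 + 0.00302 + 0.00308 + 0.199665 + 0.003108 = 0.307948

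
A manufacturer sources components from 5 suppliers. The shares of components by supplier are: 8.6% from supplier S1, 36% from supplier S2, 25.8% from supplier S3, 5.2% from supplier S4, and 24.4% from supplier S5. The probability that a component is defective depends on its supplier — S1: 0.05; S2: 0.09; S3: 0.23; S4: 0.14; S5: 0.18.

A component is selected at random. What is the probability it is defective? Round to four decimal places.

P(D) ≈ 0.1472

Using total probability over the partition,
P(D) = P(D|S1)·P(S1) + P(D|S2)·P(S2) + P(D|S3)·P(S3) + P(D|S4)·P(S4) + P(D|S5)·P(S5)
      = 0.05·0.086 + 0.09·0.36 + 0.23·0.258 + 0.14·0.052 + 0.18·0.244
      = 0.0043 + 0.0324 + 0.05934 + 0.00728 + 0.04392 = 0.14724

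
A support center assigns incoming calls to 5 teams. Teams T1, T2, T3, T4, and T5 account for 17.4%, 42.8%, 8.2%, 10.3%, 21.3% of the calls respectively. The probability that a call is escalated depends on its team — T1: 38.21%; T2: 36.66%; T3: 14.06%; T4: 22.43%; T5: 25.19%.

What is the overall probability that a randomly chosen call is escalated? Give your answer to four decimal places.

P(E) ≈ 0.3117

P(E) = P(E|T1)·P(T1) + P(E|T2)·P(T2) + P(E|T3)·P(T3) + P(E|T4)·P(T4) + P(E|T5)·P(T5)
      = 0.3821·0.174 + 0.3666·0.428 + 0.1406·0.082 + 0.2243·0.103 + 0.2519·0.213
      = 0.0664854 + 0.1569048 + 0.0115292 + 0.0231029 + 0.0536547 = 0.311677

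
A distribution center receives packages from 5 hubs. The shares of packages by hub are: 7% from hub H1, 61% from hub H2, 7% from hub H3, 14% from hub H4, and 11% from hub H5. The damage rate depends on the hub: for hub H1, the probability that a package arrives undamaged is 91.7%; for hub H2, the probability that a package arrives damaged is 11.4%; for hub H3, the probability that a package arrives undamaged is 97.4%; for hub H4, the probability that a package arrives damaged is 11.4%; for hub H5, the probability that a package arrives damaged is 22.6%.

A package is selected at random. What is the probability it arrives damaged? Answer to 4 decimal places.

P(D|H1) = 1 − 0.917 = 0.083.
P(D|H3) = 1 − 0.974 = 0.026.
Summing over the partition,
P(D) = P(D|H1)·P(H1) + P(D|H2)·P(H2) + P(D|H3)·P(H3) + P(D|H4)·P(H4) + P(D|H5)·P(H5)
      = 0.083·0.07 + 0.114·0.61 + 0.026·0.07 + 0.114·0.14 + 0.226·0.11
      = 0.00581 + 0.06954 + 0.00182 + 0.01596 + 0.02486 = 0.11799

0.1180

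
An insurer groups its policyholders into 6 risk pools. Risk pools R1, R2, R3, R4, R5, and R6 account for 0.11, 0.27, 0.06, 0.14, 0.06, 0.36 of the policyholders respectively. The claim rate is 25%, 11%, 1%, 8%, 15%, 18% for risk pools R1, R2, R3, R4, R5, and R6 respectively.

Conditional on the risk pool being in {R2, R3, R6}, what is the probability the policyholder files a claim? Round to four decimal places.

0.1378

Let S = {R2, R3, R6}.
P(S) = 0.27 + 0.06 + 0.36 = 0.69.
P(C ∩ S) = 0.11·0.27 + 0.01·0.06 + 0.18·0.36 = 0.0297 + 0.0006 + 0.0648 = 0.0951.
P(C | S) = 0.0951 / 0.69 = 0.137826…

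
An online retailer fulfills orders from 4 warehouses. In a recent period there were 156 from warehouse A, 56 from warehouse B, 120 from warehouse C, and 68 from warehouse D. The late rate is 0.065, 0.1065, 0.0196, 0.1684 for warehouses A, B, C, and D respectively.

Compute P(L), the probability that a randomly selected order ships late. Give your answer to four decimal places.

Total: 156 + 56 + 120 + 68 = 400.
P(A) = 156/400 = 0.39. P(B) = 56/400 = 0.14. P(C) = 120/400 = 0.3. P(D) = 68/400 = 0.17.
Using total probability over the partition,
P(L) = P(L|A)·P(A) + P(L|B)·P(B) + P(L|C)·P(C) + P(L|D)·P(D)
      = 0.065·0.39 + 0.1065·0.14 + 0.0196·0.3 + 0.1684·0.17
      = 0.02535 + 0.01491 + 0.00588 + 0.028628 = 0.074768

P(L) ≈ 0.0748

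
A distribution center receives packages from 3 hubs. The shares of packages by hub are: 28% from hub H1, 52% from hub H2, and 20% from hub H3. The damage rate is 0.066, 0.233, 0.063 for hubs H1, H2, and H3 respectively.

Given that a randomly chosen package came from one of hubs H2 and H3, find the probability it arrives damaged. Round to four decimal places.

Let S = {H2, H3}.
P(S) = 0.52 + 0.2 = 0.72.
P(D ∩ S) = 0.233·0.52 + 0.063·0.2 = 0.12116 + 0.0126 = 0.13376.
P(D | S) = 0.13376 / 0.72 = 0.185778…

P(D|S) ≈ 0.1858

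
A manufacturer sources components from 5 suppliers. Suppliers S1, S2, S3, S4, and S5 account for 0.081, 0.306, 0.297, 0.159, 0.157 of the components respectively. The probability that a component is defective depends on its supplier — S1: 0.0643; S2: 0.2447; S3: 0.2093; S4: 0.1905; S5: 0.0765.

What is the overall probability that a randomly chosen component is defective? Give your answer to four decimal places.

P(D) ≈ 0.1845

Using total probability over the partition,
P(D) = P(D|S1)·P(S1) + P(D|S2)·P(S2) + P(D|S3)·P(S3) + P(D|S4)·P(S4) + P(D|S5)·P(S5)
      = 0.0643·0.081 + 0.2447·0.306 + 0.2093·0.297 + 0.1905·0.159 + 0.0765·0.157
      = 0.0052083 + 0.0748782 + 0.0621621 + 0.0302895 + 0.0120105 = 0.1845486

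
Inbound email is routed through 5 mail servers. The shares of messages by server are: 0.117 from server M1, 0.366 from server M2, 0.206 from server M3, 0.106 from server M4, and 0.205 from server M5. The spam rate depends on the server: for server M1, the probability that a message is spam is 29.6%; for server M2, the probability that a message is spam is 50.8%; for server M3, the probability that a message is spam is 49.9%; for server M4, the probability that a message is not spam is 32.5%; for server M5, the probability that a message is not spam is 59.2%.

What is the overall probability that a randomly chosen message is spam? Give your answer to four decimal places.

P(S|M4) = 1 − 0.325 = 0.675.
P(S|M5) = 1 − 0.592 = 0.408.
P(S) = P(S|M1)·P(M1) + P(S|M2)·P(M2) + P(S|M3)·P(M3) + P(S|M4)·P(M4) + P(S|M5)·P(M5)
      = 0.296·0.117 + 0.508·0.366 + 0.499·0.206 + 0.675·0.106 + 0.408·0.205
      = 0.034632 + 0.185928 + 0.102794 + 0.07155 + 0.08364 = 0.478544

0.4785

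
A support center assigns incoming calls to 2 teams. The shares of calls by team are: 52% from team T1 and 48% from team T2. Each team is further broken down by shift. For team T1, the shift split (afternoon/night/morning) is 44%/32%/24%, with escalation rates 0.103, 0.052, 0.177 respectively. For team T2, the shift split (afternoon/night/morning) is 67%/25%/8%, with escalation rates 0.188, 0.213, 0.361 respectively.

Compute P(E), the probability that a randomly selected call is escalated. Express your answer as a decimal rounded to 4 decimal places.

P(E|T1) = 0.44·0.103 + 0.32·0.052 + 0.24·0.177 = 0.04532 + 0.01664 + 0.04248 = 0.10444
P(E|T2) = 0.67·0.188 + 0.25·0.213 + 0.08·0.361 = 0.12596 + 0.05325 + 0.02888 = 0.20809
By total probability over the outer partition,
P(E) = 0.52·0.10444 + 0.48·0.20809
      = 0.0543088 + 0.0998832 = 0.154192

0.1542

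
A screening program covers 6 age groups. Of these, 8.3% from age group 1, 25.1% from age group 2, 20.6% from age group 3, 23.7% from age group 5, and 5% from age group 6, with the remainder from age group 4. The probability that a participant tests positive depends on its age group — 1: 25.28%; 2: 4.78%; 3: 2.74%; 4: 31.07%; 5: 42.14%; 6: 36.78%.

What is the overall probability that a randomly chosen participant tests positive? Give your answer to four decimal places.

P(T) ≈ 0.2106

P(4) = 1 − (0.083 + 0.251 + 0.206 + 0.237 + 0.05) = 0.173.
P(T) = P(T|1)·P(1) + P(T|2)·P(2) + P(T|3)·P(3) + P(T|4)·P(4) + P(T|5)·P(5) + P(T|6)·P(6)
      = 0.2528·0.083 + 0.0478·0.251 + 0.0274·0.206 + 0.3107·0.173 + 0.4214·0.237 + 0.3678·0.05
      = 0.0209824 + 0.0119978 + 0.0056444 + 0.0537511 + 0.0998718 + 0.01839 = 0.2106375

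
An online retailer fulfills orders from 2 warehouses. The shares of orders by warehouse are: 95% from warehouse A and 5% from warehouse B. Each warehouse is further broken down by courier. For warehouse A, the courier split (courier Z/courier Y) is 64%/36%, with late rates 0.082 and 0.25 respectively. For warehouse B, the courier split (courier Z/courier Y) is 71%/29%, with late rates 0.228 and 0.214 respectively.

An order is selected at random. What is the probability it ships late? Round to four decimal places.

P(L|A) = 0.64·0.082 + 0.36·0.25 = 0.05248 + 0.09 = 0.14248
P(L|B) = 0.71·0.228 + 0.29·0.214 = 0.16188 + 0.06206 = 0.22394
By total probability over the outer partition,
P(L) = 0.95·0.14248 + 0.05·0.22394
      = 0.135356 + 0.011197 = 0.146553

P(L) ≈ 0.1466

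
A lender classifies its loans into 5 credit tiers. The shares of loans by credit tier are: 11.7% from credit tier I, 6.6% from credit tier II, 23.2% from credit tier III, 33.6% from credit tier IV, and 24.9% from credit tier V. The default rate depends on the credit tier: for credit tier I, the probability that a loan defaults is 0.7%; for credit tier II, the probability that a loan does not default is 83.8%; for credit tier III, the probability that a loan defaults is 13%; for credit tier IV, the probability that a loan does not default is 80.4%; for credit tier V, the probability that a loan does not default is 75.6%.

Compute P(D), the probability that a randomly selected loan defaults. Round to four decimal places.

0.1683

P(D|II) = 1 − 0.838 = 0.162.
P(D|IV) = 1 − 0.804 = 0.196.
P(D|V) = 1 − 0.756 = 0.244.
P(D) = P(D|I)·P(I) + P(D|II)·P(II) + P(D|III)·P(III) + P(D|IV)·P(IV) + P(D|V)·P(V)
      = 0.007·0.117 + 0.162·0.066 + 0.13·0.232 + 0.196·0.336 + 0.244·0.249
      = 0.000819 + 0.010692 + 0.03016 + 0.065856 + 0.060756 = 0.168283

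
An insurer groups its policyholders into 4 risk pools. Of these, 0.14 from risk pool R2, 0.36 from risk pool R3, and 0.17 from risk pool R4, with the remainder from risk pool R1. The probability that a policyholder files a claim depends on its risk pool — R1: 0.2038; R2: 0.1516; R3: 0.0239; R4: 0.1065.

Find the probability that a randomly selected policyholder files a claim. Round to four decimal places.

0.1152

P(R1) = 1 − (0.14 + 0.36 + 0.17) = 0.33.
P(C) = P(C|R1)·P(R1) + P(C|R2)·P(R2) + P(C|R3)·P(R3) + P(C|R4)·P(R4)
      = 0.2038·0.33 + 0.1516·0.14 + 0.0239·0.36 + 0.1065·0.17
      = 0.067254 + 0.021224 + 0.008604 + 0.018105 = 0.115187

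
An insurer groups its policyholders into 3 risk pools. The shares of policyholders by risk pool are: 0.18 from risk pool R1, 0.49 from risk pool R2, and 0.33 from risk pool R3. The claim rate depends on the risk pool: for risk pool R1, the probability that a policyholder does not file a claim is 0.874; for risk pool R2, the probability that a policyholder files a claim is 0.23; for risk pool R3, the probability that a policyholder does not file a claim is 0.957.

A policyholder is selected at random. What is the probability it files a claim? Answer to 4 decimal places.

P(C|R1) = 1 − 0.874 = 0.126.
P(C|R3) = 1 − 0.957 = 0.043.
P(C) = P(C|R1)·P(R1) + P(C|R2)·P(R2) + P(C|R3)·P(R3)
      = 0.126·0.18 + 0.23·0.49 + 0.043·0.33
      = 0.02268 + 0.1127 + 0.01419 = 0.14957

P(C) ≈ 0.1496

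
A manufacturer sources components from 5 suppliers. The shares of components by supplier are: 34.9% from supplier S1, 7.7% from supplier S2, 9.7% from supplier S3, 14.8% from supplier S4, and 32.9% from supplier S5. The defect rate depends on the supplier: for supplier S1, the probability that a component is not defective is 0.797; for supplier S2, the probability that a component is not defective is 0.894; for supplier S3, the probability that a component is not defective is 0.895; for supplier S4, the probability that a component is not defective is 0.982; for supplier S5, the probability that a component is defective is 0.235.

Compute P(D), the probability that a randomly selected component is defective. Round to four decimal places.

P(D|S1) = 1 − 0.797 = 0.203.
P(D|S2) = 1 − 0.894 = 0.106.
P(D|S3) = 1 − 0.895 = 0.105.
P(D|S4) = 1 − 0.982 = 0.018.
By the law of total probability,
P(D) = P(D|S1)·P(S1) + P(D|S2)·P(S2) + P(D|S3)·P(S3) + P(D|S4)·P(S4) + P(D|S5)·P(S5)
      = 0.203·0.349 + 0.106·0.077 + 0.105·0.097 + 0.018·0.148 + 0.235·0.329
      = 0.070847 + 0.008162 + 0.010185 + 0.002664 + 0.077315 = 0.169173

0.1692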